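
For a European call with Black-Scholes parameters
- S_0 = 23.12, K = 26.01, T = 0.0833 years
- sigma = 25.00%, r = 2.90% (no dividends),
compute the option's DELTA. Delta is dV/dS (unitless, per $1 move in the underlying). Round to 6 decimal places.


d1 = -1.5628193322; d2 = -1.6349736806
phi(d1) = 0.1176382942; exp(-qT) = 1.0000000000; exp(-rT) = 0.9975872155
N(d1) = 0.0590475479
Delta = exp(-qT) * N(d1) = 1.0000000000 * 0.0590475479 = 0.059048

Answer: Delta = 0.059048


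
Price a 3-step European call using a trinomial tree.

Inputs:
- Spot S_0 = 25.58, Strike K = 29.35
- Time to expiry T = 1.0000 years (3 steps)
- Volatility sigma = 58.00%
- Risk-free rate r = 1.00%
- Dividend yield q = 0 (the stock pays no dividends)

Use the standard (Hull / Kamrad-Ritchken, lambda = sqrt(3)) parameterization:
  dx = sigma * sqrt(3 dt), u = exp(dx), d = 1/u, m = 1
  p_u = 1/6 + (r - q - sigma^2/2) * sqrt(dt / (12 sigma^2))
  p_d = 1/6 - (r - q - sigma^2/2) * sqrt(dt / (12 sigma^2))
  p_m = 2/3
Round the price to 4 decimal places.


dt = T/N = 0.333333; dx = sigma*sqrt(3*dt) = 0.580000
u = exp(dx) = 1.786038; d = 1/u = 0.559898
p_u = 0.121207, p_m = 0.666667, p_d = 0.212126
Discount per step: exp(-r*dt) = 0.996672
Stock lattice S(k, j) with j the centered position index:
  k=0: S(0,+0) = 25.5800
  k=1: S(1,-1) = 14.3222; S(1,+0) = 25.5800; S(1,+1) = 45.6869
  k=2: S(2,-2) = 8.0190; S(2,-1) = 14.3222; S(2,+0) = 25.5800; S(2,+1) = 45.6869; S(2,+2) = 81.5985
  k=3: S(3,-3) = 4.4898; S(3,-2) = 8.0190; S(3,-1) = 14.3222; S(3,+0) = 25.5800; S(3,+1) = 45.6869; S(3,+2) = 81.5985; S(3,+3) = 145.7380
Terminal payoffs V(N, j) = max(S_T - K, 0):
  V(3,-3) = 0.000000; V(3,-2) = 0.000000; V(3,-1) = 0.000000; V(3,+0) = 0.000000; V(3,+1) = 16.336863; V(3,+2) = 52.248493; V(3,+3) = 116.388045
Backward induction: V(k, j) = exp(-r*dt) * [p_u * V(k+1, j+1) + p_m * V(k+1, j) + p_d * V(k+1, j-1)]
  V(2,-2) = exp(-r*dt) * [p_u*0.000000 + p_m*0.000000 + p_d*0.000000] = 0.000000
  V(2,-1) = exp(-r*dt) * [p_u*0.000000 + p_m*0.000000 + p_d*0.000000] = 0.000000
  V(2,+0) = exp(-r*dt) * [p_u*16.336863 + p_m*0.000000 + p_d*0.000000] = 1.973551
  V(2,+1) = exp(-r*dt) * [p_u*52.248493 + p_m*16.336863 + p_d*0.000000] = 17.166802
  V(2,+2) = exp(-r*dt) * [p_u*116.388045 + p_m*52.248493 + p_d*16.336863] = 52.230451
  V(1,-1) = exp(-r*dt) * [p_u*1.973551 + p_m*0.000000 + p_d*0.000000] = 0.238412
  V(1,+0) = exp(-r*dt) * [p_u*17.166802 + p_m*1.973551 + p_d*0.000000] = 3.385133
  V(1,+1) = exp(-r*dt) * [p_u*52.230451 + p_m*17.166802 + p_d*1.973551] = 18.133322
  V(0,+0) = exp(-r*dt) * [p_u*18.133322 + p_m*3.385133 + p_d*0.238412] = 4.490220

Answer: Price = V(0,0) = 4.4902


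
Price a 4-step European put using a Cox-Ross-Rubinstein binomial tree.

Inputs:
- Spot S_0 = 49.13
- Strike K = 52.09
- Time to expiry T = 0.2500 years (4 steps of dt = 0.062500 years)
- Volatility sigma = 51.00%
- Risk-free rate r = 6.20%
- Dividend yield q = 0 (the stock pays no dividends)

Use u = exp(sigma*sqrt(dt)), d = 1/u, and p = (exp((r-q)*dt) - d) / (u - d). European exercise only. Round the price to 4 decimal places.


Answer: Price = V(0,0) = 6.3553

Derivation:
dt = T/N = 0.062500
u = exp(sigma*sqrt(dt)) = 1.135985; d = 1/u = 0.880293
p = (exp((r-q)*dt) - d) / (u - d) = 0.483352
Discount per step: exp(-r*dt) = 0.996132
Stock lattice S(k, i) with i counting down-moves:
  k=0: S(0,0) = 49.1300
  k=1: S(1,0) = 55.8109; S(1,1) = 43.2488
  k=2: S(2,0) = 63.4004; S(2,1) = 49.1300; S(2,2) = 38.0716
  k=3: S(3,0) = 72.0219; S(3,1) = 55.8109; S(3,2) = 43.2488; S(3,3) = 33.5142
  k=4: S(4,0) = 81.8158; S(4,1) = 63.4004; S(4,2) = 49.1300; S(4,3) = 38.0716; S(4,4) = 29.5023
Terminal payoffs V(N, i) = max(K - S_T, 0):
  V(4,0) = 0.000000; V(4,1) = 0.000000; V(4,2) = 2.960000; V(4,3) = 14.018352; V(4,4) = 22.587652
Backward induction: V(k, i) = exp(-r*dt) * [p * V(k+1, i) + (1-p) * V(k+1, i+1)].
  V(3,0) = exp(-r*dt) * [p*0.000000 + (1-p)*0.000000] = 0.000000
  V(3,1) = exp(-r*dt) * [p*0.000000 + (1-p)*2.960000] = 1.523362
  V(3,2) = exp(-r*dt) * [p*2.960000 + (1-p)*14.018352] = 8.639726
  V(3,3) = exp(-r*dt) * [p*14.018352 + (1-p)*22.587652] = 18.374321
  V(2,0) = exp(-r*dt) * [p*0.000000 + (1-p)*1.523362] = 0.783997
  V(2,1) = exp(-r*dt) * [p*1.523362 + (1-p)*8.639726] = 5.179903
  V(2,2) = exp(-r*dt) * [p*8.639726 + (1-p)*18.374321] = 13.616215
  V(1,0) = exp(-r*dt) * [p*0.783997 + (1-p)*5.179903] = 3.043315
  V(1,1) = exp(-r*dt) * [p*5.179903 + (1-p)*13.616215] = 9.501612
  V(0,0) = exp(-r*dt) * [p*3.043315 + (1-p)*9.501612] = 6.355304


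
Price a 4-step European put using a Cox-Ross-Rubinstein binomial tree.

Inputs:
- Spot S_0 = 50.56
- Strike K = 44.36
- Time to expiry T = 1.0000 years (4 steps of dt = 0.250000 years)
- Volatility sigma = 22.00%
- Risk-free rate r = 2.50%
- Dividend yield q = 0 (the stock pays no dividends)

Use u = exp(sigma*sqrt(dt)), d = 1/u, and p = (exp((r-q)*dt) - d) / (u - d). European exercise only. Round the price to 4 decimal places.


dt = T/N = 0.250000
u = exp(sigma*sqrt(dt)) = 1.116278; d = 1/u = 0.895834
p = (exp((r-q)*dt) - d) / (u - d) = 0.500968
Discount per step: exp(-r*dt) = 0.993769
Stock lattice S(k, i) with i counting down-moves:
  k=0: S(0,0) = 50.5600
  k=1: S(1,0) = 56.4390; S(1,1) = 45.2934
  k=2: S(2,0) = 63.0016; S(2,1) = 50.5600; S(2,2) = 40.5754
  k=3: S(3,0) = 70.3273; S(3,1) = 56.4390; S(3,2) = 45.2934; S(3,3) = 36.3488
  k=4: S(4,0) = 78.5049; S(4,1) = 63.0016; S(4,2) = 50.5600; S(4,3) = 40.5754; S(4,4) = 32.5625
Terminal payoffs V(N, i) = max(K - S_T, 0):
  V(4,0) = 0.000000; V(4,1) = 0.000000; V(4,2) = 0.000000; V(4,3) = 3.784650; V(4,4) = 11.797519
Backward induction: V(k, i) = exp(-r*dt) * [p * V(k+1, i) + (1-p) * V(k+1, i+1)].
  V(3,0) = exp(-r*dt) * [p*0.000000 + (1-p)*0.000000] = 0.000000
  V(3,1) = exp(-r*dt) * [p*0.000000 + (1-p)*0.000000] = 0.000000
  V(3,2) = exp(-r*dt) * [p*0.000000 + (1-p)*3.784650] = 1.876893
  V(3,3) = exp(-r*dt) * [p*3.784650 + (1-p)*11.797519] = 7.734831
  V(2,0) = exp(-r*dt) * [p*0.000000 + (1-p)*0.000000] = 0.000000
  V(2,1) = exp(-r*dt) * [p*0.000000 + (1-p)*1.876893] = 0.930793
  V(2,2) = exp(-r*dt) * [p*1.876893 + (1-p)*7.734831] = 4.770281
  V(1,0) = exp(-r*dt) * [p*0.000000 + (1-p)*0.930793] = 0.461601
  V(1,1) = exp(-r*dt) * [p*0.930793 + (1-p)*4.770281] = 2.829082
  V(0,0) = exp(-r*dt) * [p*0.461601 + (1-p)*2.829082] = 1.632812

Answer: Price = V(0,0) = 1.6328


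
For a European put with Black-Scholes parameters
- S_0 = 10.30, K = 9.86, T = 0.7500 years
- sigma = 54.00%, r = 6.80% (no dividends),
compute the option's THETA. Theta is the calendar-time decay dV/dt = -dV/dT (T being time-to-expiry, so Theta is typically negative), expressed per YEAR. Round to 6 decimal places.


Answer: Theta = -0.838259

Derivation:
d1 = 0.4362367255; d2 = -0.0314169926
phi(d1) = 0.3627324483; exp(-qT) = 1.0000000000; exp(-rT) = 0.9502786705
Theta = -S*exp(-qT)*phi(d1)*sigma/(2*sqrt(T)) + r*K*exp(-rT)*N(-d2) - q*S*exp(-qT)*N(-d1)
N(-d1) = 0.3313324923; N(-d2) = 0.5125315051; sqrt(T) = 0.8660254038
Term 1 = -10.3000 * 1.0000000000 * 0.3627324483 * 0.5400 / (2 * 0.8660254038) = -1.1648144896
Term 2 = 0.0680 * 9.8600 * 0.9502786705 * 0.5125315051 = 0.3265557803
Term 3 = 0 (no dividend yield, q = 0)
Theta = -1.1648144896 + (0.3265557803) + (0.0000000000) = -0.838259


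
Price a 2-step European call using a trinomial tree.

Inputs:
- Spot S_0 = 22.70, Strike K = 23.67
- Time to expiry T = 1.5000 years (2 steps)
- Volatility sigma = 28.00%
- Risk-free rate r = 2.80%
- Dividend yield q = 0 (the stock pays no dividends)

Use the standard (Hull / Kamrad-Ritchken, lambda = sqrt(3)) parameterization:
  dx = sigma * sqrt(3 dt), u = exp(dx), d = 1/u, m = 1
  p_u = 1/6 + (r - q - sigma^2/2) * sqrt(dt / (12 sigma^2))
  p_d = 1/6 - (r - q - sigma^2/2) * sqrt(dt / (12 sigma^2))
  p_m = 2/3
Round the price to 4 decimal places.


dt = T/N = 0.750000; dx = sigma*sqrt(3*dt) = 0.420000
u = exp(dx) = 1.521962; d = 1/u = 0.657047
p_u = 0.156667, p_m = 0.666667, p_d = 0.176667
Discount per step: exp(-r*dt) = 0.979219
Stock lattice S(k, j) with j the centered position index:
  k=0: S(0,+0) = 22.7000
  k=1: S(1,-1) = 14.9150; S(1,+0) = 22.7000; S(1,+1) = 34.5485
  k=2: S(2,-2) = 9.7998; S(2,-1) = 14.9150; S(2,+0) = 22.7000; S(2,+1) = 34.5485; S(2,+2) = 52.5815
Terminal payoffs V(N, j) = max(S_T - K, 0):
  V(2,-2) = 0.000000; V(2,-1) = 0.000000; V(2,+0) = 0.000000; V(2,+1) = 10.878527; V(2,+2) = 28.911530
Backward induction: V(k, j) = exp(-r*dt) * [p_u * V(k+1, j+1) + p_m * V(k+1, j) + p_d * V(k+1, j-1)]
  V(1,-1) = exp(-r*dt) * [p_u*0.000000 + p_m*0.000000 + p_d*0.000000] = 0.000000
  V(1,+0) = exp(-r*dt) * [p_u*10.878527 + p_m*0.000000 + p_d*0.000000] = 1.668885
  V(1,+1) = exp(-r*dt) * [p_u*28.911530 + p_m*10.878527 + p_d*0.000000] = 11.536986
  V(0,+0) = exp(-r*dt) * [p_u*11.536986 + p_m*1.668885 + p_d*0.000000] = 2.859370

Answer: Price = V(0,0) = 2.8594


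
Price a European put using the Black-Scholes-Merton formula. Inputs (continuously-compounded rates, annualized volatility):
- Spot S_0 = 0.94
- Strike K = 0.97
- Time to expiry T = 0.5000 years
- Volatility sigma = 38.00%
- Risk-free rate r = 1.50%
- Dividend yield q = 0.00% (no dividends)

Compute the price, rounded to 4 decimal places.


Answer: Price = 0.1135

Derivation:
d1 = (ln(S/K) + (r - q + 0.5*sigma^2) * T) / (sigma * sqrt(T)) = 0.04534342
d2 = d1 - sigma * sqrt(T) = -0.22335715
exp(-rT) = 0.99252805; exp(-qT) = 1.00000000
P = K * exp(-rT) * N(-d2) - S_0 * exp(-qT) * N(-d1)
N(-d1) = 0.48191679; N(-d2) = 0.58837123
P = 0.9700 * 0.99252805 * 0.58837123 - 0.9400 * 1.00000000 * 0.48191679 = 0.1135


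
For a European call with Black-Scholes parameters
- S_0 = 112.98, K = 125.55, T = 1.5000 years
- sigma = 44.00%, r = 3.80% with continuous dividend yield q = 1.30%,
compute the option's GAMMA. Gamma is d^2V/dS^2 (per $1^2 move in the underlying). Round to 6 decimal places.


Answer: Gamma = 0.006360

Derivation:
d1 = 0.1432705183; d2 = -0.3956172251
phi(d1) = 0.3948687871; exp(-qT) = 0.9806888952; exp(-rT) = 0.9445940694
Gamma = exp(-qT) * phi(d1) / (S * sigma * sqrt(T)) = 0.9806888952 * 0.3948687871 / (112.9800 * 0.4400 * 1.2247448714) = 0.006360


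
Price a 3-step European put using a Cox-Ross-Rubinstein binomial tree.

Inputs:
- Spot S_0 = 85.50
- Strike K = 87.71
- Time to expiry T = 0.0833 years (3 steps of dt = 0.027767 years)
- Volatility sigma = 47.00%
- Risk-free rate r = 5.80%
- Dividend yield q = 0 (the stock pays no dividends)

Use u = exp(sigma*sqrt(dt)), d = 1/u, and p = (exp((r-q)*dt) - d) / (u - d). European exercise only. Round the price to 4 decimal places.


Answer: Price = V(0,0) = 5.9313

Derivation:
dt = T/N = 0.027767
u = exp(sigma*sqrt(dt)) = 1.081466; d = 1/u = 0.924671
p = (exp((r-q)*dt) - d) / (u - d) = 0.490710
Discount per step: exp(-r*dt) = 0.998391
Stock lattice S(k, i) with i counting down-moves:
  k=0: S(0,0) = 85.5000
  k=1: S(1,0) = 92.4654; S(1,1) = 79.0593
  k=2: S(2,0) = 99.9982; S(2,1) = 85.5000; S(2,2) = 73.1039
  k=3: S(3,0) = 108.1446; S(3,1) = 92.4654; S(3,2) = 79.0593; S(3,3) = 67.5970
Terminal payoffs V(N, i) = max(K - S_T, 0):
  V(3,0) = 0.000000; V(3,1) = 0.000000; V(3,2) = 8.650660; V(3,3) = 20.113015
Backward induction: V(k, i) = exp(-r*dt) * [p * V(k+1, i) + (1-p) * V(k+1, i+1)].
  V(2,0) = exp(-r*dt) * [p*0.000000 + (1-p)*0.000000] = 0.000000
  V(2,1) = exp(-r*dt) * [p*0.000000 + (1-p)*8.650660] = 4.398605
  V(2,2) = exp(-r*dt) * [p*8.650660 + (1-p)*20.113015] = 14.465009
  V(1,0) = exp(-r*dt) * [p*0.000000 + (1-p)*4.398605] = 2.236561
  V(1,1) = exp(-r*dt) * [p*4.398605 + (1-p)*14.465009] = 9.509996
  V(0,0) = exp(-r*dt) * [p*2.236561 + (1-p)*9.509996] = 5.931289


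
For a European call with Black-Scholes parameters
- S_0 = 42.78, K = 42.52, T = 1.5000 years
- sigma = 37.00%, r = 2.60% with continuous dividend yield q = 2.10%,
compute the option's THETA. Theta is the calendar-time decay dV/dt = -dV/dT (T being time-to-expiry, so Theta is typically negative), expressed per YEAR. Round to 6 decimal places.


Answer: Theta = -2.342506

Derivation:
d1 = 0.2565810718; d2 = -0.1965745306
phi(d1) = 0.3860241076; exp(-qT) = 0.9689909565; exp(-rT) = 0.9617507091
Theta = -S*exp(-qT)*phi(d1)*sigma/(2*sqrt(T)) - r*K*exp(-rT)*N(d2) + q*S*exp(-qT)*N(d1)
N(d1) = 0.6012489058; N(d2) = 0.4220802517; sqrt(T) = 1.2247448714
Term 1 = -42.7800 * 0.9689909565 * 0.3860241076 * 0.3700 / (2 * 1.2247448714) = -2.4171356881
Term 2 = -0.0260 * 42.5200 * 0.9617507091 * 0.4220802517 = -0.4487703461
Term 3 = 0.0210 * 42.7800 * 0.9689909565 * 0.6012489058 = 0.5234004574
Theta = -2.4171356881 + (-0.4487703461) + (0.5234004574) = -2.342506


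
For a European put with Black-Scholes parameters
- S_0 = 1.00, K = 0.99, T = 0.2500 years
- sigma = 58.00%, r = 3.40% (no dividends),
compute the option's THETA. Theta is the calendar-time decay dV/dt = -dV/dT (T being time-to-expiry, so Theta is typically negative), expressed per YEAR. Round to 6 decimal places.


d1 = 0.2089666754; d2 = -0.0810333246
phi(d1) = 0.3903263601; exp(-qT) = 1.0000000000; exp(-rT) = 0.9915360229
Theta = -S*exp(-qT)*phi(d1)*sigma/(2*sqrt(T)) + r*K*exp(-rT)*N(-d2) - q*S*exp(-qT)*N(-d1)
N(-d1) = 0.4172371267; N(-d2) = 0.5322922748; sqrt(T) = 0.5000000000
Term 1 = -1.0000 * 1.0000000000 * 0.3903263601 * 0.5800 / (2 * 0.5000000000) = -0.2263892889
Term 2 = 0.0340 * 0.9900 * 0.9915360229 * 0.5322922748 = 0.0177653092
Term 3 = 0 (no dividend yield, q = 0)
Theta = -0.2263892889 + (0.0177653092) + (0.0000000000) = -0.208624

Answer: Theta = -0.208624


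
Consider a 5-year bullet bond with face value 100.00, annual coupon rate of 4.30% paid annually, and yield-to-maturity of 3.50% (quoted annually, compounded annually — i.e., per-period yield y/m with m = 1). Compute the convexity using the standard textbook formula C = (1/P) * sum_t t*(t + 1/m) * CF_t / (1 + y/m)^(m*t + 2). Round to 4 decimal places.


Coupon per period c = face * coupon_rate / m = 4.300000
Periods per year m = 1; per-period yield y/m = 0.035000
Number of cashflows N = 5
Cashflows (t years, CF_t, discount factor 1/(1+y/m)^(m*t), PV):
  t = 1.0000: CF_t = 4.300000, DF = 0.966184, PV = 4.154589
  t = 2.0000: CF_t = 4.300000, DF = 0.933511, PV = 4.014096
  t = 3.0000: CF_t = 4.300000, DF = 0.901943, PV = 3.878354
  t = 4.0000: CF_t = 4.300000, DF = 0.871442, PV = 3.747202
  t = 5.0000: CF_t = 104.300000, DF = 0.841973, PV = 87.817801
Price P = sum_t PV_t = 103.612042
Convexity numerator sum_t t*(t + 1/m) * CF_t / (1+y/m)^(m*t + 2):
  t = 1.0000: term = 7.756707
  t = 2.0000: term = 22.483209
  t = 3.0000: term = 43.445815
  t = 4.0000: term = 69.961055
  t = 5.0000: term = 2459.365716
Convexity = (1/P) * sum = 2603.012504 / 103.612042 = 25.122683

Answer: Convexity = 25.1227


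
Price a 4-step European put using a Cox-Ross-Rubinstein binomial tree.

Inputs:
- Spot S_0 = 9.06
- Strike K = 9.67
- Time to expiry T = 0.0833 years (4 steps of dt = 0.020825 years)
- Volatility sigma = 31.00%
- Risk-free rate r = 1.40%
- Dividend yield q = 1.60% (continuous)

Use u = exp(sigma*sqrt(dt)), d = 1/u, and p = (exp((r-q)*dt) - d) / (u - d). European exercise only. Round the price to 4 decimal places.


Answer: Price = V(0,0) = 0.7337

Derivation:
dt = T/N = 0.020825
u = exp(sigma*sqrt(dt)) = 1.045751; d = 1/u = 0.956250
p = (exp((r-q)*dt) - d) / (u - d) = 0.488353
Discount per step: exp(-r*dt) = 0.999708
Stock lattice S(k, i) with i counting down-moves:
  k=0: S(0,0) = 9.0600
  k=1: S(1,0) = 9.4745; S(1,1) = 8.6636
  k=2: S(2,0) = 9.9080; S(2,1) = 9.0600; S(2,2) = 8.2846
  k=3: S(3,0) = 10.3613; S(3,1) = 9.4745; S(3,2) = 8.6636; S(3,3) = 7.9221
  k=4: S(4,0) = 10.8353; S(4,1) = 9.9080; S(4,2) = 9.0600; S(4,3) = 8.2846; S(4,4) = 7.5756
Terminal payoffs V(N, i) = max(K - S_T, 0):
  V(4,0) = 0.000000; V(4,1) = 0.000000; V(4,2) = 0.610000; V(4,3) = 1.385405; V(4,4) = 2.094447
Backward induction: V(k, i) = exp(-r*dt) * [p * V(k+1, i) + (1-p) * V(k+1, i+1)].
  V(3,0) = exp(-r*dt) * [p*0.000000 + (1-p)*0.000000] = 0.000000
  V(3,1) = exp(-r*dt) * [p*0.000000 + (1-p)*0.610000] = 0.312014
  V(3,2) = exp(-r*dt) * [p*0.610000 + (1-p)*1.385405] = 1.006441
  V(3,3) = exp(-r*dt) * [p*1.385405 + (1-p)*2.094447] = 1.747675
  V(2,0) = exp(-r*dt) * [p*0.000000 + (1-p)*0.312014] = 0.159595
  V(2,1) = exp(-r*dt) * [p*0.312014 + (1-p)*1.006441] = 0.667121
  V(2,2) = exp(-r*dt) * [p*1.006441 + (1-p)*1.747675] = 1.385287
  V(1,0) = exp(-r*dt) * [p*0.159595 + (1-p)*0.667121] = 0.419147
  V(1,1) = exp(-r*dt) * [p*0.667121 + (1-p)*1.385287] = 1.034267
  V(0,0) = exp(-r*dt) * [p*0.419147 + (1-p)*1.034267] = 0.733658


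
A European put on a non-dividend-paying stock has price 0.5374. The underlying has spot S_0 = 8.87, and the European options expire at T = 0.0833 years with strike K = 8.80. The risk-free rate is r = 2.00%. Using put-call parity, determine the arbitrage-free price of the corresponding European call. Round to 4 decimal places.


Put-call parity: C - P = S_0 * exp(-qT) - K * exp(-rT).
S_0 * exp(-qT) = 8.8700 * 1.00000000 = 8.87000000
K * exp(-rT) = 8.8000 * 0.99833539 = 8.78535141
C = P + S*exp(-qT) - K*exp(-rT)
C = 0.5374 + 8.87000000 - 8.78535141 = 0.6220

Answer: Call price = 0.6220


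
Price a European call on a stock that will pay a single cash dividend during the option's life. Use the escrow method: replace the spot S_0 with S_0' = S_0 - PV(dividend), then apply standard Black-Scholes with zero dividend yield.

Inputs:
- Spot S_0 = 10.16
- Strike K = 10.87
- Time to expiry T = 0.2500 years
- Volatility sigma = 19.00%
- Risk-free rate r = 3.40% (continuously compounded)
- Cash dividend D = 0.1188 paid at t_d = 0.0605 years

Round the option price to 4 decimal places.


Answer: Price = 0.1306

Derivation:
PV(D) = D * exp(-r * t_d) = 0.1188 * 0.99794511 = 0.11855588
S_0' = S_0 - PV(D) = 10.1600 - 0.11855588 = 10.04144412
d1 = (ln(S_0'/K) + (r + sigma^2/2)*T) / (sigma*sqrt(T)) = -0.69761327
d2 = d1 - sigma*sqrt(T) = -0.79261327
exp(-rT) = 0.99153602
N(d1) = 0.24270954; N(d2) = 0.21400159
C = S_0' * N(d1) - K * exp(-rT) * N(d2) = 10.04144412 * 0.24270954 - 10.8700 * 0.99153602 * 0.21400159 = 0.1306


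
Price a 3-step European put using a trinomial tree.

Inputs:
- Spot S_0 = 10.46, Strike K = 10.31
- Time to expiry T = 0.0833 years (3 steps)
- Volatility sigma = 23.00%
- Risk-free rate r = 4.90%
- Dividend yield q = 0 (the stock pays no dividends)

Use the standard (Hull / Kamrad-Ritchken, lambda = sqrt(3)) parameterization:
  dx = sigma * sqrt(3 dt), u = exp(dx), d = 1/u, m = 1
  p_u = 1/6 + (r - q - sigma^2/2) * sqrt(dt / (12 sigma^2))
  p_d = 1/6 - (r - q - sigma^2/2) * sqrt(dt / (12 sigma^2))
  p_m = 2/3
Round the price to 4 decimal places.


dt = T/N = 0.027767; dx = sigma*sqrt(3*dt) = 0.066382
u = exp(dx) = 1.068635; d = 1/u = 0.935773
p_u = 0.171383, p_m = 0.666667, p_d = 0.161950
Discount per step: exp(-r*dt) = 0.998640
Stock lattice S(k, j) with j the centered position index:
  k=0: S(0,+0) = 10.4600
  k=1: S(1,-1) = 9.7882; S(1,+0) = 10.4600; S(1,+1) = 11.1779
  k=2: S(2,-2) = 9.1595; S(2,-1) = 9.7882; S(2,+0) = 10.4600; S(2,+1) = 11.1779; S(2,+2) = 11.9451
  k=3: S(3,-3) = 8.5712; S(3,-2) = 9.1595; S(3,-1) = 9.7882; S(3,+0) = 10.4600; S(3,+1) = 11.1779; S(3,+2) = 11.9451; S(3,+3) = 12.7650
Terminal payoffs V(N, j) = max(K - S_T, 0):
  V(3,-3) = 1.738760; V(3,-2) = 1.150474; V(3,-1) = 0.521811; V(3,+0) = 0.000000; V(3,+1) = 0.000000; V(3,+2) = 0.000000; V(3,+3) = 0.000000
Backward induction: V(k, j) = exp(-r*dt) * [p_u * V(k+1, j+1) + p_m * V(k+1, j) + p_d * V(k+1, j-1)]
  V(2,-2) = exp(-r*dt) * [p_u*0.521811 + p_m*1.150474 + p_d*1.738760] = 1.136458
  V(2,-1) = exp(-r*dt) * [p_u*0.000000 + p_m*0.521811 + p_d*1.150474] = 0.533467
  V(2,+0) = exp(-r*dt) * [p_u*0.000000 + p_m*0.000000 + p_d*0.521811] = 0.084393
  V(2,+1) = exp(-r*dt) * [p_u*0.000000 + p_m*0.000000 + p_d*0.000000] = 0.000000
  V(2,+2) = exp(-r*dt) * [p_u*0.000000 + p_m*0.000000 + p_d*0.000000] = 0.000000
  V(1,-1) = exp(-r*dt) * [p_u*0.084393 + p_m*0.533467 + p_d*1.136458] = 0.553405
  V(1,+0) = exp(-r*dt) * [p_u*0.000000 + p_m*0.084393 + p_d*0.533467] = 0.142463
  V(1,+1) = exp(-r*dt) * [p_u*0.000000 + p_m*0.000000 + p_d*0.084393] = 0.013649
  V(0,+0) = exp(-r*dt) * [p_u*0.013649 + p_m*0.142463 + p_d*0.553405] = 0.186685

Answer: Price = V(0,0) = 0.1867


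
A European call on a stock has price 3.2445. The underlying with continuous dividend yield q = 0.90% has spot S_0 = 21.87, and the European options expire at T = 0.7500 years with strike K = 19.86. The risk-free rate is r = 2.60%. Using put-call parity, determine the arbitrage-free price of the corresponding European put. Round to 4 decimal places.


Answer: Put price = 0.9981

Derivation:
Put-call parity: C - P = S_0 * exp(-qT) - K * exp(-rT).
S_0 * exp(-qT) = 21.8700 * 0.99327273 = 21.72287461
K * exp(-rT) = 19.8600 * 0.98068890 = 19.47648146
P = C - S*exp(-qT) + K*exp(-rT)
P = 3.2445 - 21.72287461 + 19.47648146 = 0.9981


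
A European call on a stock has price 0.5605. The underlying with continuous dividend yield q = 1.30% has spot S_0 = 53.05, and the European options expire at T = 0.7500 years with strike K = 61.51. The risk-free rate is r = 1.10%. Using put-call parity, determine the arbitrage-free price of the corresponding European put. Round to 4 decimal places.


Put-call parity: C - P = S_0 * exp(-qT) - K * exp(-rT).
S_0 * exp(-qT) = 53.0500 * 0.99029738 = 52.53527586
K * exp(-rT) = 61.5100 * 0.99178394 = 61.00463002
P = C - S*exp(-qT) + K*exp(-rT)
P = 0.5605 - 52.53527586 + 61.00463002 = 9.0299

Answer: Put price = 9.0299


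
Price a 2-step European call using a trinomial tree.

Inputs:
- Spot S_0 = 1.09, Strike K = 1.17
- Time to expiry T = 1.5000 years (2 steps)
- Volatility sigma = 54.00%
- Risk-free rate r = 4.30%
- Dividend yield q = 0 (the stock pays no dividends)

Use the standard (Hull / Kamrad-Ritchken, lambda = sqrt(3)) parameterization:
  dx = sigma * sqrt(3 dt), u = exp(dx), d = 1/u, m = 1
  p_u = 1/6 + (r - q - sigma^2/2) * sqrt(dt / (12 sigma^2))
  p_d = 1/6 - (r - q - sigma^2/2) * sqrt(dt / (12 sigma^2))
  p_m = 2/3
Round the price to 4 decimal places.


Answer: Price = V(0,0) = 0.2482

Derivation:
dt = T/N = 0.750000; dx = sigma*sqrt(3*dt) = 0.810000
u = exp(dx) = 2.247908; d = 1/u = 0.444858
p_u = 0.119074, p_m = 0.666667, p_d = 0.214259
Discount per step: exp(-r*dt) = 0.968264
Stock lattice S(k, j) with j the centered position index:
  k=0: S(0,+0) = 1.0900
  k=1: S(1,-1) = 0.4849; S(1,+0) = 1.0900; S(1,+1) = 2.4502
  k=2: S(2,-2) = 0.2157; S(2,-1) = 0.4849; S(2,+0) = 1.0900; S(2,+1) = 2.4502; S(2,+2) = 5.5079
Terminal payoffs V(N, j) = max(S_T - K, 0):
  V(2,-2) = 0.000000; V(2,-1) = 0.000000; V(2,+0) = 0.000000; V(2,+1) = 1.280220; V(2,+2) = 4.337868
Backward induction: V(k, j) = exp(-r*dt) * [p_u * V(k+1, j+1) + p_m * V(k+1, j) + p_d * V(k+1, j-1)]
  V(1,-1) = exp(-r*dt) * [p_u*0.000000 + p_m*0.000000 + p_d*0.000000] = 0.000000
  V(1,+0) = exp(-r*dt) * [p_u*1.280220 + p_m*0.000000 + p_d*0.000000] = 0.147603
  V(1,+1) = exp(-r*dt) * [p_u*4.337868 + p_m*1.280220 + p_d*0.000000] = 1.326530
  V(0,+0) = exp(-r*dt) * [p_u*1.326530 + p_m*0.147603 + p_d*0.000000] = 0.248222


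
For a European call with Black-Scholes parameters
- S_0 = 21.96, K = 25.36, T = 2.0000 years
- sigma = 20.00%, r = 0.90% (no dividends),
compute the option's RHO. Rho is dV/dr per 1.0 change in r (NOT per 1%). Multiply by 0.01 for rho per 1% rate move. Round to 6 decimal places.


Answer: Rho = 13.883232

Derivation:
d1 = -0.3038809527; d2 = -0.5867236652
phi(d1) = 0.3809411606; exp(-qT) = 1.0000000000; exp(-rT) = 0.9821610324
N(d2) = 0.2786946557
Rho = K*T*exp(-rT)*N(d2) = 25.3600 * 2.0000 * 0.9821610324 * 0.2786946557 = 13.883232


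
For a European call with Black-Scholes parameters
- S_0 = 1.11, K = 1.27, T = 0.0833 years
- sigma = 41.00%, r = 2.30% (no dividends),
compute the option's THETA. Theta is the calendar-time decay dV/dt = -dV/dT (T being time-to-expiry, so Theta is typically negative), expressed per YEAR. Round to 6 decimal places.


d1 = -1.0625901521; d2 = -1.1809232835
phi(d1) = 0.2268451963; exp(-qT) = 1.0000000000; exp(-rT) = 0.9980859342
Theta = -S*exp(-qT)*phi(d1)*sigma/(2*sqrt(T)) - r*K*exp(-rT)*N(d2) + q*S*exp(-qT)*N(d1)
N(d1) = 0.1439839275; N(d2) = 0.1188166004; sqrt(T) = 0.2886173938
Term 1 = -1.1100 * 1.0000000000 * 0.2268451963 * 0.4100 / (2 * 0.2886173938) = -0.1788479334
Term 2 = -0.0230 * 1.2700 * 0.9980859342 * 0.1188166004 = -0.0034639899
Term 3 = 0 (no dividend yield, q = 0)
Theta = -0.1788479334 + (-0.0034639899) + (0.0000000000) = -0.182312

Answer: Theta = -0.182312


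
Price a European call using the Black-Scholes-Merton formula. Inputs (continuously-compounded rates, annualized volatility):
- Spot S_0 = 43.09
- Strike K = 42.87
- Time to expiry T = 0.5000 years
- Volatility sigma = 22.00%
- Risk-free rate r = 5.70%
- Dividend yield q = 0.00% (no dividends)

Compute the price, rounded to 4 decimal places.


d1 = (ln(S/K) + (r - q + 0.5*sigma^2) * T) / (sigma * sqrt(T)) = 0.29389075
d2 = d1 - sigma * sqrt(T) = 0.13832726
exp(-rT) = 0.97190229; exp(-qT) = 1.00000000
C = S_0 * exp(-qT) * N(d1) - K * exp(-rT) * N(d2)
N(d1) = 0.61557931; N(d2) = 0.55500911
C = 43.0900 * 1.00000000 * 0.61557931 - 42.8700 * 0.97190229 * 0.55500911 = 3.4006

Answer: Price = 3.4006


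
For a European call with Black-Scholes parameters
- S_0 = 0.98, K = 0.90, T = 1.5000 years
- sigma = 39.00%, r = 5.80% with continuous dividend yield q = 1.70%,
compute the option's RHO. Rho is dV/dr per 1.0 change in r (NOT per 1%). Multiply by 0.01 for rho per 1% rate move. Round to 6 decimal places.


d1 = 0.5458652476; d2 = 0.0682147477
phi(d1) = 0.3437216977; exp(-qT) = 0.9748223790; exp(-rT) = 0.9166770956
N(d2) = 0.5271926563
Rho = K*T*exp(-rT)*N(d2) = 0.9000 * 1.5000 * 0.9166770956 * 0.5271926563 = 0.652408

Answer: Rho = 0.652408


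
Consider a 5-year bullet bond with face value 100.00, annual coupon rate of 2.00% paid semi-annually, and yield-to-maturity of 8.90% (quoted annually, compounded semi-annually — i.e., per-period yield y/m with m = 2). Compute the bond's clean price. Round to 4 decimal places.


Coupon per period c = face * coupon_rate / m = 1.000000
Periods per year m = 2; per-period yield y/m = 0.044500
Number of cashflows N = 10
Cashflows (t years, CF_t, discount factor 1/(1+y/m)^(m*t), PV):
  t = 0.5000: CF_t = 1.000000, DF = 0.957396, PV = 0.957396
  t = 1.0000: CF_t = 1.000000, DF = 0.916607, PV = 0.916607
  t = 1.5000: CF_t = 1.000000, DF = 0.877556, PV = 0.877556
  t = 2.0000: CF_t = 1.000000, DF = 0.840168, PV = 0.840168
  t = 2.5000: CF_t = 1.000000, DF = 0.804374, PV = 0.804374
  t = 3.0000: CF_t = 1.000000, DF = 0.770104, PV = 0.770104
  t = 3.5000: CF_t = 1.000000, DF = 0.737294, PV = 0.737294
  t = 4.0000: CF_t = 1.000000, DF = 0.705883, PV = 0.705883
  t = 4.5000: CF_t = 1.000000, DF = 0.675809, PV = 0.675809
  t = 5.0000: CF_t = 101.000000, DF = 0.647017, PV = 65.348697
Price P = sum_t PV_t = 72.633887

Answer: Price = 72.6339


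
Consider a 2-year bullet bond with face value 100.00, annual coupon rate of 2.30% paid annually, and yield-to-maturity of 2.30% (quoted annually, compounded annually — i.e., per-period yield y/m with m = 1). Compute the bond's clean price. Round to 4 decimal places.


Answer: Price = 100.0000

Derivation:
Coupon per period c = face * coupon_rate / m = 2.300000
Periods per year m = 1; per-period yield y/m = 0.023000
Number of cashflows N = 2
Cashflows (t years, CF_t, discount factor 1/(1+y/m)^(m*t), PV):
  t = 1.0000: CF_t = 2.300000, DF = 0.977517, PV = 2.248289
  t = 2.0000: CF_t = 102.300000, DF = 0.955540, PV = 97.751711
Price P = sum_t PV_t = 100.000000


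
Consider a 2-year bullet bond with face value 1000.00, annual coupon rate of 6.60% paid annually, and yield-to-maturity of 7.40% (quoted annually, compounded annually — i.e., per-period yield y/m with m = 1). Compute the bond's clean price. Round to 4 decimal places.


Coupon per period c = face * coupon_rate / m = 66.000000
Periods per year m = 1; per-period yield y/m = 0.074000
Number of cashflows N = 2
Cashflows (t years, CF_t, discount factor 1/(1+y/m)^(m*t), PV):
  t = 1.0000: CF_t = 66.000000, DF = 0.931099, PV = 61.452514
  t = 2.0000: CF_t = 1066.000000, DF = 0.866945, PV = 924.163138
Price P = sum_t PV_t = 985.615652

Answer: Price = 985.6157


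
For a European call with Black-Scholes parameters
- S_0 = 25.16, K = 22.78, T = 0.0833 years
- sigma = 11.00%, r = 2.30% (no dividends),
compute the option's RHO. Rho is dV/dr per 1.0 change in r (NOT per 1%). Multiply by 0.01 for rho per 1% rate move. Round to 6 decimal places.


Answer: Rho = 1.892521

Derivation:
d1 = 3.2062686387; d2 = 3.1745207254
phi(d1) = 0.0023366948; exp(-qT) = 1.0000000000; exp(-rT) = 0.9980859342
N(d2) = 0.9992495791
Rho = K*T*exp(-rT)*N(d2) = 22.7800 * 0.0833 * 0.9980859342 * 0.9992495791 = 1.892521


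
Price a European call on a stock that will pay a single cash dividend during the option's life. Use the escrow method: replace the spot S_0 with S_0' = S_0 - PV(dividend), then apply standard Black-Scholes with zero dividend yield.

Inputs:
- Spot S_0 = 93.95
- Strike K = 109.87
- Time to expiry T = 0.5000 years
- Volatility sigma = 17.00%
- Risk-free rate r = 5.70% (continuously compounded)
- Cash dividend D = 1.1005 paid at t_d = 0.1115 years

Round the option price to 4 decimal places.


PV(D) = D * exp(-r * t_d) = 1.1005 * 0.99366465 = 1.09352795
S_0' = S_0 - PV(D) = 93.9500 - 1.09352795 = 92.85647205
d1 = (ln(S_0'/K) + (r + sigma^2/2)*T) / (sigma*sqrt(T)) = -1.10240326
d2 = d1 - sigma*sqrt(T) = -1.22261141
exp(-rT) = 0.97190229
N(d1) = 0.13514320; N(d2) = 0.11073825
C = S_0' * N(d1) - K * exp(-rT) * N(d2) = 92.85647205 * 0.13514320 - 109.8700 * 0.97190229 * 0.11073825 = 0.7240

Answer: Price = 0.7240


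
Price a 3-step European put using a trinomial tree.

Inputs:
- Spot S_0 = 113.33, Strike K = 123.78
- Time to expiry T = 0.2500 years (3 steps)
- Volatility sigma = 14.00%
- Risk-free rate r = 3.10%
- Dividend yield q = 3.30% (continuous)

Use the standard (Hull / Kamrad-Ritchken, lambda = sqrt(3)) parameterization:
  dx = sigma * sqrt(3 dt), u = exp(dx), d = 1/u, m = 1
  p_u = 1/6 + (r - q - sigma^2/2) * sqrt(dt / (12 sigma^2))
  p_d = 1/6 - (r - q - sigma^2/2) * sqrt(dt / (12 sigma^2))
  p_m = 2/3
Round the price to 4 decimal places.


Answer: Price = V(0,0) = 10.8233

Derivation:
dt = T/N = 0.083333; dx = sigma*sqrt(3*dt) = 0.070000
u = exp(dx) = 1.072508; d = 1/u = 0.932394
p_u = 0.159643, p_m = 0.666667, p_d = 0.173690
Discount per step: exp(-r*dt) = 0.997420
Stock lattice S(k, j) with j the centered position index:
  k=0: S(0,+0) = 113.3300
  k=1: S(1,-1) = 105.6682; S(1,+0) = 113.3300; S(1,+1) = 121.5474
  k=2: S(2,-2) = 98.5244; S(2,-1) = 105.6682; S(2,+0) = 113.3300; S(2,+1) = 121.5474; S(2,+2) = 130.3605
  k=3: S(3,-3) = 91.8635; S(3,-2) = 98.5244; S(3,-1) = 105.6682; S(3,+0) = 113.3300; S(3,+1) = 121.5474; S(3,+2) = 130.3605; S(3,+3) = 139.8127
Terminal payoffs V(N, j) = max(K - S_T, 0):
  V(3,-3) = 31.916487; V(3,-2) = 25.255631; V(3,-1) = 18.111808; V(3,+0) = 10.450000; V(3,+1) = 2.232648; V(3,+2) = 0.000000; V(3,+3) = 0.000000
Backward induction: V(k, j) = exp(-r*dt) * [p_u * V(k+1, j+1) + p_m * V(k+1, j) + p_d * V(k+1, j-1)]
  V(2,-2) = exp(-r*dt) * [p_u*18.111808 + p_m*25.255631 + p_d*31.916487] = 25.206896
  V(2,-1) = exp(-r*dt) * [p_u*10.450000 + p_m*18.111808 + p_d*25.255631] = 18.082695
  V(2,+0) = exp(-r*dt) * [p_u*2.232648 + p_m*10.450000 + p_d*18.111808] = 10.441932
  V(2,+1) = exp(-r*dt) * [p_u*0.000000 + p_m*2.232648 + p_d*10.450000] = 3.294974
  V(2,+2) = exp(-r*dt) * [p_u*0.000000 + p_m*0.000000 + p_d*2.232648] = 0.386789
  V(1,-1) = exp(-r*dt) * [p_u*10.441932 + p_m*18.082695 + p_d*25.206896] = 18.053609
  V(1,+0) = exp(-r*dt) * [p_u*3.294974 + p_m*10.441932 + p_d*18.082695] = 10.600678
  V(1,+1) = exp(-r*dt) * [p_u*0.386789 + p_m*3.294974 + p_d*10.441932] = 4.061556
  V(0,+0) = exp(-r*dt) * [p_u*4.061556 + p_m*10.600678 + p_d*18.053609] = 10.823261


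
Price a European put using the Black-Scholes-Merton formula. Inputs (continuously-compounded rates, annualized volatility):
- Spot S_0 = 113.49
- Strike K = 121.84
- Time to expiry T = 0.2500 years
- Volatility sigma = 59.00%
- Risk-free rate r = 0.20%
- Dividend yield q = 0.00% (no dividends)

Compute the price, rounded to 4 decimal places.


d1 = (ln(S/K) + (r - q + 0.5*sigma^2) * T) / (sigma * sqrt(T)) = -0.09146265
d2 = d1 - sigma * sqrt(T) = -0.38646265
exp(-rT) = 0.99950012; exp(-qT) = 1.00000000
P = K * exp(-rT) * N(-d2) - S_0 * exp(-qT) * N(-d1)
N(-d1) = 0.53643751; N(-d2) = 0.65042297
P = 121.8400 * 0.99950012 * 0.65042297 - 113.4900 * 1.00000000 * 0.53643751 = 18.3276

Answer: Price = 18.3276


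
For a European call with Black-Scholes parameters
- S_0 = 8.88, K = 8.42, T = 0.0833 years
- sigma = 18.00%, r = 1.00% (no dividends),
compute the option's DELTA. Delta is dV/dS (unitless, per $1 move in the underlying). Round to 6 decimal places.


Answer: Delta = 0.856763

Derivation:
d1 = 1.0658899587; d2 = 1.0139388278
phi(d1) = 0.2260499616; exp(-qT) = 1.0000000000; exp(-rT) = 0.9991673468
N(d1) = 0.8567633057
Delta = exp(-qT) * N(d1) = 1.0000000000 * 0.8567633057 = 0.856763


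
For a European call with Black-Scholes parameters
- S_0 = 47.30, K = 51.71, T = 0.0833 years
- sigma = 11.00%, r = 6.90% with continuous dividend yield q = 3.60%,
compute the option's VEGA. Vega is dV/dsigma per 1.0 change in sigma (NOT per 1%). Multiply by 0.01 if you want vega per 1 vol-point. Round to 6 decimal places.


Answer: Vega = 0.139815

Derivation:
d1 = -2.7053124737; d2 = -2.7370603870
phi(d1) = 0.0102723822; exp(-qT) = 0.9970056919; exp(-rT) = 0.9942687864
Vega = S * exp(-qT) * phi(d1) * sqrt(T) = 47.3000 * 0.9970056919 * 0.0102723822 * 0.2886173938 = 0.139815


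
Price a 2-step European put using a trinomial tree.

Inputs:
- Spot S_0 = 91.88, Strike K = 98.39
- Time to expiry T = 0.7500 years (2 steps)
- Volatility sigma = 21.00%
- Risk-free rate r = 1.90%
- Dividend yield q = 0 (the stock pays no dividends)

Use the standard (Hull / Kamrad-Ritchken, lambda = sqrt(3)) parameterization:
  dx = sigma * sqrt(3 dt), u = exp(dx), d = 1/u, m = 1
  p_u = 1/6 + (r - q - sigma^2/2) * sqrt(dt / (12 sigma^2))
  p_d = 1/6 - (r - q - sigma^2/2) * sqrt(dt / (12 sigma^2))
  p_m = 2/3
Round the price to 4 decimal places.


dt = T/N = 0.375000; dx = sigma*sqrt(3*dt) = 0.222739
u = exp(dx) = 1.249494; d = 1/u = 0.800324
p_u = 0.164099, p_m = 0.666667, p_d = 0.169234
Discount per step: exp(-r*dt) = 0.992900
Stock lattice S(k, j) with j the centered position index:
  k=0: S(0,+0) = 91.8800
  k=1: S(1,-1) = 73.5338; S(1,+0) = 91.8800; S(1,+1) = 114.8035
  k=2: S(2,-2) = 58.8508; S(2,-1) = 73.5338; S(2,+0) = 91.8800; S(2,+1) = 114.8035; S(2,+2) = 143.4463
Terminal payoffs V(N, j) = max(K - S_T, 0):
  V(2,-2) = 39.539160; V(2,-1) = 24.856231; V(2,+0) = 6.510000; V(2,+1) = 0.000000; V(2,+2) = 0.000000
Backward induction: V(k, j) = exp(-r*dt) * [p_u * V(k+1, j+1) + p_m * V(k+1, j) + p_d * V(k+1, j-1)]
  V(1,-1) = exp(-r*dt) * [p_u*6.510000 + p_m*24.856231 + p_d*39.539160] = 24.157744
  V(1,+0) = exp(-r*dt) * [p_u*0.000000 + p_m*6.510000 + p_d*24.856231] = 8.485845
  V(1,+1) = exp(-r*dt) * [p_u*0.000000 + p_m*0.000000 + p_d*6.510000] = 1.093892
  V(0,+0) = exp(-r*dt) * [p_u*1.093892 + p_m*8.485845 + p_d*24.157744] = 9.854587

Answer: Price = V(0,0) = 9.8546


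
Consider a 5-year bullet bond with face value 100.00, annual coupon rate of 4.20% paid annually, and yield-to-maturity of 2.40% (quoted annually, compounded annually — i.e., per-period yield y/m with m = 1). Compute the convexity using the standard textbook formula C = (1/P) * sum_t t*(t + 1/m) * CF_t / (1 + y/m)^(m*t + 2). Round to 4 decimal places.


Coupon per period c = face * coupon_rate / m = 4.200000
Periods per year m = 1; per-period yield y/m = 0.024000
Number of cashflows N = 5
Cashflows (t years, CF_t, discount factor 1/(1+y/m)^(m*t), PV):
  t = 1.0000: CF_t = 4.200000, DF = 0.976562, PV = 4.101562
  t = 2.0000: CF_t = 4.200000, DF = 0.953674, PV = 4.005432
  t = 3.0000: CF_t = 4.200000, DF = 0.931323, PV = 3.911555
  t = 4.0000: CF_t = 4.200000, DF = 0.909495, PV = 3.819878
  t = 5.0000: CF_t = 104.200000, DF = 0.888178, PV = 92.548191
Price P = sum_t PV_t = 108.386619
Convexity numerator sum_t t*(t + 1/m) * CF_t / (1+y/m)^(m*t + 2):
  t = 1.0000: term = 7.823110
  t = 2.0000: term = 22.919266
  t = 3.0000: term = 44.764192
  t = 4.0000: term = 72.858386
  t = 5.0000: term = 2647.824993
Convexity = (1/P) * sum = 2796.189948 / 108.386619 = 25.798295

Answer: Convexity = 25.7983


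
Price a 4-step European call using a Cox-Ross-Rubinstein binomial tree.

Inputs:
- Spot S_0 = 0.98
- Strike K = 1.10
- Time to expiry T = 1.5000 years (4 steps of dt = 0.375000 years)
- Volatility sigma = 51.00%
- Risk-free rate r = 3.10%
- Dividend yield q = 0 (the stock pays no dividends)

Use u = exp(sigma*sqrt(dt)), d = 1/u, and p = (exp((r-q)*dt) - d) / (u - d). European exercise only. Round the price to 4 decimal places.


Answer: Price = V(0,0) = 0.2173

Derivation:
dt = T/N = 0.375000
u = exp(sigma*sqrt(dt)) = 1.366578; d = 1/u = 0.731755
p = (exp((r-q)*dt) - d) / (u - d) = 0.440970
Discount per step: exp(-r*dt) = 0.988442
Stock lattice S(k, i) with i counting down-moves:
  k=0: S(0,0) = 0.9800
  k=1: S(1,0) = 1.3392; S(1,1) = 0.7171
  k=2: S(2,0) = 1.8302; S(2,1) = 0.9800; S(2,2) = 0.5248
  k=3: S(3,0) = 2.5011; S(3,1) = 1.3392; S(3,2) = 0.7171; S(3,3) = 0.3840
  k=4: S(4,0) = 3.4179; S(4,1) = 1.8302; S(4,2) = 0.9800; S(4,3) = 0.5248; S(4,4) = 0.2810
Terminal payoffs V(N, i) = max(S_T - K, 0):
  V(4,0) = 2.317937; V(4,1) = 0.730185; V(4,2) = 0.000000; V(4,3) = 0.000000; V(4,4) = 0.000000
Backward induction: V(k, i) = exp(-r*dt) * [p * V(k+1, i) + (1-p) * V(k+1, i+1)].
  V(3,0) = exp(-r*dt) * [p*2.317937 + (1-p)*0.730185] = 1.413805
  V(3,1) = exp(-r*dt) * [p*0.730185 + (1-p)*0.000000] = 0.318268
  V(3,2) = exp(-r*dt) * [p*0.000000 + (1-p)*0.000000] = 0.000000
  V(3,3) = exp(-r*dt) * [p*0.000000 + (1-p)*0.000000] = 0.000000
  V(2,0) = exp(-r*dt) * [p*1.413805 + (1-p)*0.318268] = 0.792105
  V(2,1) = exp(-r*dt) * [p*0.318268 + (1-p)*0.000000] = 0.138725
  V(2,2) = exp(-r*dt) * [p*0.000000 + (1-p)*0.000000] = 0.000000
  V(1,0) = exp(-r*dt) * [p*0.792105 + (1-p)*0.138725] = 0.421913
  V(1,1) = exp(-r*dt) * [p*0.138725 + (1-p)*0.000000] = 0.060466
  V(0,0) = exp(-r*dt) * [p*0.421913 + (1-p)*0.060466] = 0.217312


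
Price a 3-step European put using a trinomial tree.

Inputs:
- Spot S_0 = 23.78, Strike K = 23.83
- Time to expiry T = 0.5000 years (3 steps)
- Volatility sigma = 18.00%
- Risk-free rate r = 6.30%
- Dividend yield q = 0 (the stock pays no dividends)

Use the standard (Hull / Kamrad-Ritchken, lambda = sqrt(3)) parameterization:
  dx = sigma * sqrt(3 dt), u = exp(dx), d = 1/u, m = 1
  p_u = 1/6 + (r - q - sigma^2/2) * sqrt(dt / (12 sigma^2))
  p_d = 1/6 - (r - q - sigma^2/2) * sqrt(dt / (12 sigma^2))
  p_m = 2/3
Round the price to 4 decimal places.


dt = T/N = 0.166667; dx = sigma*sqrt(3*dt) = 0.127279
u = exp(dx) = 1.135734; d = 1/u = 0.880488
p_u = 0.197308, p_m = 0.666667, p_d = 0.136025
Discount per step: exp(-r*dt) = 0.989555
Stock lattice S(k, j) with j the centered position index:
  k=0: S(0,+0) = 23.7800
  k=1: S(1,-1) = 20.9380; S(1,+0) = 23.7800; S(1,+1) = 27.0078
  k=2: S(2,-2) = 18.4357; S(2,-1) = 20.9380; S(2,+0) = 23.7800; S(2,+1) = 27.0078; S(2,+2) = 30.6736
  k=3: S(3,-3) = 16.2324; S(3,-2) = 18.4357; S(3,-1) = 20.9380; S(3,+0) = 23.7800; S(3,+1) = 27.0078; S(3,+2) = 30.6736; S(3,+3) = 34.8371
Terminal payoffs V(N, j) = max(K - S_T, 0):
  V(3,-3) = 7.597633; V(3,-2) = 5.394347; V(3,-1) = 2.892000; V(3,+0) = 0.050000; V(3,+1) = 0.000000; V(3,+2) = 0.000000; V(3,+3) = 0.000000
Backward induction: V(k, j) = exp(-r*dt) * [p_u * V(k+1, j+1) + p_m * V(k+1, j) + p_d * V(k+1, j-1)]
  V(2,-2) = exp(-r*dt) * [p_u*2.892000 + p_m*5.394347 + p_d*7.597633] = 5.145999
  V(2,-1) = exp(-r*dt) * [p_u*0.050000 + p_m*2.892000 + p_d*5.394347] = 2.643728
  V(2,+0) = exp(-r*dt) * [p_u*0.000000 + p_m*0.050000 + p_d*2.892000] = 0.422262
  V(2,+1) = exp(-r*dt) * [p_u*0.000000 + p_m*0.000000 + p_d*0.050000] = 0.006730
  V(2,+2) = exp(-r*dt) * [p_u*0.000000 + p_m*0.000000 + p_d*0.000000] = 0.000000
  V(1,-1) = exp(-r*dt) * [p_u*0.422262 + p_m*2.643728 + p_d*5.145999] = 2.519197
  V(1,+0) = exp(-r*dt) * [p_u*0.006730 + p_m*0.422262 + p_d*2.643728] = 0.635739
  V(1,+1) = exp(-r*dt) * [p_u*0.000000 + p_m*0.006730 + p_d*0.422262] = 0.061278
  V(0,+0) = exp(-r*dt) * [p_u*0.061278 + p_m*0.635739 + p_d*2.519197] = 0.770459

Answer: Price = V(0,0) = 0.7705
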